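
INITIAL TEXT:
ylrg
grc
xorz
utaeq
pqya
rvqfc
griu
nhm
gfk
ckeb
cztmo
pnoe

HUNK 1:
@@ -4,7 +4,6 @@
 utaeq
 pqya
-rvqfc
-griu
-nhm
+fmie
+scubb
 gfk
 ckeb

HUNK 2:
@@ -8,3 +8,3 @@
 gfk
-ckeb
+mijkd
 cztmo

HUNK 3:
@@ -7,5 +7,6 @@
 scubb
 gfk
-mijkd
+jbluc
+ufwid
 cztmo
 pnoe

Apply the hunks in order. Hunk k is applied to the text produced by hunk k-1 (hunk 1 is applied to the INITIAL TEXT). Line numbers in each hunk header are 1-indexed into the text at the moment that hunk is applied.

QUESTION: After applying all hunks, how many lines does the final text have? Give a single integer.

Answer: 12

Derivation:
Hunk 1: at line 4 remove [rvqfc,griu,nhm] add [fmie,scubb] -> 11 lines: ylrg grc xorz utaeq pqya fmie scubb gfk ckeb cztmo pnoe
Hunk 2: at line 8 remove [ckeb] add [mijkd] -> 11 lines: ylrg grc xorz utaeq pqya fmie scubb gfk mijkd cztmo pnoe
Hunk 3: at line 7 remove [mijkd] add [jbluc,ufwid] -> 12 lines: ylrg grc xorz utaeq pqya fmie scubb gfk jbluc ufwid cztmo pnoe
Final line count: 12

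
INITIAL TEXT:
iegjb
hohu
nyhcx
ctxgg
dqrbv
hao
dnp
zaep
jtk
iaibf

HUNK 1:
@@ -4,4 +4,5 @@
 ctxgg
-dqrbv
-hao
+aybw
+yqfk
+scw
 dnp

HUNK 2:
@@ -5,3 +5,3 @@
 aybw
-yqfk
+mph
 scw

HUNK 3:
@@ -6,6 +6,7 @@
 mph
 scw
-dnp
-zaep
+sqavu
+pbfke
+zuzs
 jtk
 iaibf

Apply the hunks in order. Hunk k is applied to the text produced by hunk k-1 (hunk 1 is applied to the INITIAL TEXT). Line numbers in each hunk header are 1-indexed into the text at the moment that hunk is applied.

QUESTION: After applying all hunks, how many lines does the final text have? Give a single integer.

Hunk 1: at line 4 remove [dqrbv,hao] add [aybw,yqfk,scw] -> 11 lines: iegjb hohu nyhcx ctxgg aybw yqfk scw dnp zaep jtk iaibf
Hunk 2: at line 5 remove [yqfk] add [mph] -> 11 lines: iegjb hohu nyhcx ctxgg aybw mph scw dnp zaep jtk iaibf
Hunk 3: at line 6 remove [dnp,zaep] add [sqavu,pbfke,zuzs] -> 12 lines: iegjb hohu nyhcx ctxgg aybw mph scw sqavu pbfke zuzs jtk iaibf
Final line count: 12

Answer: 12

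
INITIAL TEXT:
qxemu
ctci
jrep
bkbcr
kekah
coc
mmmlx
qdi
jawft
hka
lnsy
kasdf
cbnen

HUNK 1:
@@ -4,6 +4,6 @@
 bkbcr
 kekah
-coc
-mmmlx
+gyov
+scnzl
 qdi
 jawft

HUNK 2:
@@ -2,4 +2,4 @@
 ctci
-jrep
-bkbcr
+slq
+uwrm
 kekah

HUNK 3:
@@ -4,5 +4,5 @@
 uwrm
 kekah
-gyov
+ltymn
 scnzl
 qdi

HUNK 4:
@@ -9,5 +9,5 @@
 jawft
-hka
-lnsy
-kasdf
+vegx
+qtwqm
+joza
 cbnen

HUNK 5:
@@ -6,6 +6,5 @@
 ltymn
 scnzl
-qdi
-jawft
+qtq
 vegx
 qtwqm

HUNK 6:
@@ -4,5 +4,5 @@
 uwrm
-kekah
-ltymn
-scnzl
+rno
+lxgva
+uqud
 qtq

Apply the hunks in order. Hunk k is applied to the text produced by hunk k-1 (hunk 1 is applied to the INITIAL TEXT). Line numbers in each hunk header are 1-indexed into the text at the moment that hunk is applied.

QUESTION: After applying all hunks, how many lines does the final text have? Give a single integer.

Answer: 12

Derivation:
Hunk 1: at line 4 remove [coc,mmmlx] add [gyov,scnzl] -> 13 lines: qxemu ctci jrep bkbcr kekah gyov scnzl qdi jawft hka lnsy kasdf cbnen
Hunk 2: at line 2 remove [jrep,bkbcr] add [slq,uwrm] -> 13 lines: qxemu ctci slq uwrm kekah gyov scnzl qdi jawft hka lnsy kasdf cbnen
Hunk 3: at line 4 remove [gyov] add [ltymn] -> 13 lines: qxemu ctci slq uwrm kekah ltymn scnzl qdi jawft hka lnsy kasdf cbnen
Hunk 4: at line 9 remove [hka,lnsy,kasdf] add [vegx,qtwqm,joza] -> 13 lines: qxemu ctci slq uwrm kekah ltymn scnzl qdi jawft vegx qtwqm joza cbnen
Hunk 5: at line 6 remove [qdi,jawft] add [qtq] -> 12 lines: qxemu ctci slq uwrm kekah ltymn scnzl qtq vegx qtwqm joza cbnen
Hunk 6: at line 4 remove [kekah,ltymn,scnzl] add [rno,lxgva,uqud] -> 12 lines: qxemu ctci slq uwrm rno lxgva uqud qtq vegx qtwqm joza cbnen
Final line count: 12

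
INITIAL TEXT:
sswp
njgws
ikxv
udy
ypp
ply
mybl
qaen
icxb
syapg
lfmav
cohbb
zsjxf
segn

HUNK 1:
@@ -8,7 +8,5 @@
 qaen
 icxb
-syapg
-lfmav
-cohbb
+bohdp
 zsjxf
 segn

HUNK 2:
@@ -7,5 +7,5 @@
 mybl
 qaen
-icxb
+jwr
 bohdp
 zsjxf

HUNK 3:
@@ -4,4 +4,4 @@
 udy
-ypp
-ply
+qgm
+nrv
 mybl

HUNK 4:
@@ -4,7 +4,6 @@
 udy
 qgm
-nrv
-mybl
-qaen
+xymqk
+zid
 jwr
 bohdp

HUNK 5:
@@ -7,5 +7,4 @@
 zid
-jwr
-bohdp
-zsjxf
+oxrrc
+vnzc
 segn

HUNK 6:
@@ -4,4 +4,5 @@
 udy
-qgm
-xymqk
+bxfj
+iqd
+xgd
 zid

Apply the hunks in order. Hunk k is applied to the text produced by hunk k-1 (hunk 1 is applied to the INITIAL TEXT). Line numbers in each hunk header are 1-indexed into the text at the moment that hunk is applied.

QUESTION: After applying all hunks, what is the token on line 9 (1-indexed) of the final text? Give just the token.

Answer: oxrrc

Derivation:
Hunk 1: at line 8 remove [syapg,lfmav,cohbb] add [bohdp] -> 12 lines: sswp njgws ikxv udy ypp ply mybl qaen icxb bohdp zsjxf segn
Hunk 2: at line 7 remove [icxb] add [jwr] -> 12 lines: sswp njgws ikxv udy ypp ply mybl qaen jwr bohdp zsjxf segn
Hunk 3: at line 4 remove [ypp,ply] add [qgm,nrv] -> 12 lines: sswp njgws ikxv udy qgm nrv mybl qaen jwr bohdp zsjxf segn
Hunk 4: at line 4 remove [nrv,mybl,qaen] add [xymqk,zid] -> 11 lines: sswp njgws ikxv udy qgm xymqk zid jwr bohdp zsjxf segn
Hunk 5: at line 7 remove [jwr,bohdp,zsjxf] add [oxrrc,vnzc] -> 10 lines: sswp njgws ikxv udy qgm xymqk zid oxrrc vnzc segn
Hunk 6: at line 4 remove [qgm,xymqk] add [bxfj,iqd,xgd] -> 11 lines: sswp njgws ikxv udy bxfj iqd xgd zid oxrrc vnzc segn
Final line 9: oxrrc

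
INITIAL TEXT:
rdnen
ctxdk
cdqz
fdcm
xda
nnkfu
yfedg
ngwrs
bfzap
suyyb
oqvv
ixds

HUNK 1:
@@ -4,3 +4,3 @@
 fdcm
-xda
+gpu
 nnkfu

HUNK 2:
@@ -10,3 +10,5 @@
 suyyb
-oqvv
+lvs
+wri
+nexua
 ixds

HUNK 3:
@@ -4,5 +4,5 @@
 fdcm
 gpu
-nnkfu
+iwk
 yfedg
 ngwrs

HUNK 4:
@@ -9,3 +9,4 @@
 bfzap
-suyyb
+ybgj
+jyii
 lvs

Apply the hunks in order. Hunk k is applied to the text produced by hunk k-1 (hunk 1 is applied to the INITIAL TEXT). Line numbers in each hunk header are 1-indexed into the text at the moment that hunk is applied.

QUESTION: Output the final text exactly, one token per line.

Answer: rdnen
ctxdk
cdqz
fdcm
gpu
iwk
yfedg
ngwrs
bfzap
ybgj
jyii
lvs
wri
nexua
ixds

Derivation:
Hunk 1: at line 4 remove [xda] add [gpu] -> 12 lines: rdnen ctxdk cdqz fdcm gpu nnkfu yfedg ngwrs bfzap suyyb oqvv ixds
Hunk 2: at line 10 remove [oqvv] add [lvs,wri,nexua] -> 14 lines: rdnen ctxdk cdqz fdcm gpu nnkfu yfedg ngwrs bfzap suyyb lvs wri nexua ixds
Hunk 3: at line 4 remove [nnkfu] add [iwk] -> 14 lines: rdnen ctxdk cdqz fdcm gpu iwk yfedg ngwrs bfzap suyyb lvs wri nexua ixds
Hunk 4: at line 9 remove [suyyb] add [ybgj,jyii] -> 15 lines: rdnen ctxdk cdqz fdcm gpu iwk yfedg ngwrs bfzap ybgj jyii lvs wri nexua ixds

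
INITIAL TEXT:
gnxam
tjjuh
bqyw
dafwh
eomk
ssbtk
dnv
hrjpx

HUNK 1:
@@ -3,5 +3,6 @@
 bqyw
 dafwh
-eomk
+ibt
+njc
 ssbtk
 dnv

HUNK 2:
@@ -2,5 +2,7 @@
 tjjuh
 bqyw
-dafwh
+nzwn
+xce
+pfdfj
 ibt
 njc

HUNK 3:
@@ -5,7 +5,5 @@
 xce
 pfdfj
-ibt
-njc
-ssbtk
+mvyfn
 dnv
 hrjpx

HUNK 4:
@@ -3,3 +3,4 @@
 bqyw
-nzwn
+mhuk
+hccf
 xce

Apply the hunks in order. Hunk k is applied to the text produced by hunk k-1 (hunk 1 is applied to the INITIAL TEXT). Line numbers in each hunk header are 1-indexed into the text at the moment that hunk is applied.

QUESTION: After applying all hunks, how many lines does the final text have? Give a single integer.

Hunk 1: at line 3 remove [eomk] add [ibt,njc] -> 9 lines: gnxam tjjuh bqyw dafwh ibt njc ssbtk dnv hrjpx
Hunk 2: at line 2 remove [dafwh] add [nzwn,xce,pfdfj] -> 11 lines: gnxam tjjuh bqyw nzwn xce pfdfj ibt njc ssbtk dnv hrjpx
Hunk 3: at line 5 remove [ibt,njc,ssbtk] add [mvyfn] -> 9 lines: gnxam tjjuh bqyw nzwn xce pfdfj mvyfn dnv hrjpx
Hunk 4: at line 3 remove [nzwn] add [mhuk,hccf] -> 10 lines: gnxam tjjuh bqyw mhuk hccf xce pfdfj mvyfn dnv hrjpx
Final line count: 10

Answer: 10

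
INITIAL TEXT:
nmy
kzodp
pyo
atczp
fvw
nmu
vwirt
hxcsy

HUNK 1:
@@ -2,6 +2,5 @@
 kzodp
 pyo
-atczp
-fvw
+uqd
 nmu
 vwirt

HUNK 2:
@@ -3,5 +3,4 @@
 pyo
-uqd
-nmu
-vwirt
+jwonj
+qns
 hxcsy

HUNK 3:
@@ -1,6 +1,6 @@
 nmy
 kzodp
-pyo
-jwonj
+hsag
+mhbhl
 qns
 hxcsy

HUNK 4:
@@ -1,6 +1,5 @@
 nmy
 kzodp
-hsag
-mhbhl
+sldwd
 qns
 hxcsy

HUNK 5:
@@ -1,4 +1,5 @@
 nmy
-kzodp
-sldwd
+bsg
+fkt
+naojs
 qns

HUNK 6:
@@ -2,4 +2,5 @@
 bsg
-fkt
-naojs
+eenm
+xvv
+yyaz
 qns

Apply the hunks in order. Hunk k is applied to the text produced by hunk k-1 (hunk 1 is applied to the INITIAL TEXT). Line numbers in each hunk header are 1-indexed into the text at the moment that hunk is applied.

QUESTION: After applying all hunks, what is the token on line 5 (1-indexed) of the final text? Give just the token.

Answer: yyaz

Derivation:
Hunk 1: at line 2 remove [atczp,fvw] add [uqd] -> 7 lines: nmy kzodp pyo uqd nmu vwirt hxcsy
Hunk 2: at line 3 remove [uqd,nmu,vwirt] add [jwonj,qns] -> 6 lines: nmy kzodp pyo jwonj qns hxcsy
Hunk 3: at line 1 remove [pyo,jwonj] add [hsag,mhbhl] -> 6 lines: nmy kzodp hsag mhbhl qns hxcsy
Hunk 4: at line 1 remove [hsag,mhbhl] add [sldwd] -> 5 lines: nmy kzodp sldwd qns hxcsy
Hunk 5: at line 1 remove [kzodp,sldwd] add [bsg,fkt,naojs] -> 6 lines: nmy bsg fkt naojs qns hxcsy
Hunk 6: at line 2 remove [fkt,naojs] add [eenm,xvv,yyaz] -> 7 lines: nmy bsg eenm xvv yyaz qns hxcsy
Final line 5: yyaz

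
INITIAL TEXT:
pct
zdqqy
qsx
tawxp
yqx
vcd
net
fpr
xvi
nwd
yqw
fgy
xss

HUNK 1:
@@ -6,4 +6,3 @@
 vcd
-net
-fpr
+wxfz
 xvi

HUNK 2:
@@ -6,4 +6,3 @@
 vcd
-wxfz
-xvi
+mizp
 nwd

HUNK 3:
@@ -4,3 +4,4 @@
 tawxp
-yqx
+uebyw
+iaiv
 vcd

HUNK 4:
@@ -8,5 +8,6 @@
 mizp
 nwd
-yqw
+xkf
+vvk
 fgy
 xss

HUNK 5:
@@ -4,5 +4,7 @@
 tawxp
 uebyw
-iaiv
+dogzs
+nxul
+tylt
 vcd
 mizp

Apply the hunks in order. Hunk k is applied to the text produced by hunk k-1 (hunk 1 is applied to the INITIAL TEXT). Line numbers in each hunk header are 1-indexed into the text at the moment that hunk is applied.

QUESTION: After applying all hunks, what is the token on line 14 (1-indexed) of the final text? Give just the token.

Answer: fgy

Derivation:
Hunk 1: at line 6 remove [net,fpr] add [wxfz] -> 12 lines: pct zdqqy qsx tawxp yqx vcd wxfz xvi nwd yqw fgy xss
Hunk 2: at line 6 remove [wxfz,xvi] add [mizp] -> 11 lines: pct zdqqy qsx tawxp yqx vcd mizp nwd yqw fgy xss
Hunk 3: at line 4 remove [yqx] add [uebyw,iaiv] -> 12 lines: pct zdqqy qsx tawxp uebyw iaiv vcd mizp nwd yqw fgy xss
Hunk 4: at line 8 remove [yqw] add [xkf,vvk] -> 13 lines: pct zdqqy qsx tawxp uebyw iaiv vcd mizp nwd xkf vvk fgy xss
Hunk 5: at line 4 remove [iaiv] add [dogzs,nxul,tylt] -> 15 lines: pct zdqqy qsx tawxp uebyw dogzs nxul tylt vcd mizp nwd xkf vvk fgy xss
Final line 14: fgy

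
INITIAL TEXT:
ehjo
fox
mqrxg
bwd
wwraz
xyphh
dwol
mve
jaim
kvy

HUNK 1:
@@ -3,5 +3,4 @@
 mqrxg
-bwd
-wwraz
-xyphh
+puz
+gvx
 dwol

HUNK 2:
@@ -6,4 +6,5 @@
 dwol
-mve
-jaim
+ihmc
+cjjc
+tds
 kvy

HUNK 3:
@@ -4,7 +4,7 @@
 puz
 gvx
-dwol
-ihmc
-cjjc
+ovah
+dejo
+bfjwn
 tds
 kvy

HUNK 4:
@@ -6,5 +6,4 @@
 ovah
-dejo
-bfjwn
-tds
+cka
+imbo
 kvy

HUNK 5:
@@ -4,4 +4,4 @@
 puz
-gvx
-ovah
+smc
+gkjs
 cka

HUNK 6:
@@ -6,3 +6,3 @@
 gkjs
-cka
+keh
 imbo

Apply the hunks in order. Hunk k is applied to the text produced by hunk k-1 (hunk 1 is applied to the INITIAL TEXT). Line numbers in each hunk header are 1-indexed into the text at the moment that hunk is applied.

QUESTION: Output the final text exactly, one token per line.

Hunk 1: at line 3 remove [bwd,wwraz,xyphh] add [puz,gvx] -> 9 lines: ehjo fox mqrxg puz gvx dwol mve jaim kvy
Hunk 2: at line 6 remove [mve,jaim] add [ihmc,cjjc,tds] -> 10 lines: ehjo fox mqrxg puz gvx dwol ihmc cjjc tds kvy
Hunk 3: at line 4 remove [dwol,ihmc,cjjc] add [ovah,dejo,bfjwn] -> 10 lines: ehjo fox mqrxg puz gvx ovah dejo bfjwn tds kvy
Hunk 4: at line 6 remove [dejo,bfjwn,tds] add [cka,imbo] -> 9 lines: ehjo fox mqrxg puz gvx ovah cka imbo kvy
Hunk 5: at line 4 remove [gvx,ovah] add [smc,gkjs] -> 9 lines: ehjo fox mqrxg puz smc gkjs cka imbo kvy
Hunk 6: at line 6 remove [cka] add [keh] -> 9 lines: ehjo fox mqrxg puz smc gkjs keh imbo kvy

Answer: ehjo
fox
mqrxg
puz
smc
gkjs
keh
imbo
kvy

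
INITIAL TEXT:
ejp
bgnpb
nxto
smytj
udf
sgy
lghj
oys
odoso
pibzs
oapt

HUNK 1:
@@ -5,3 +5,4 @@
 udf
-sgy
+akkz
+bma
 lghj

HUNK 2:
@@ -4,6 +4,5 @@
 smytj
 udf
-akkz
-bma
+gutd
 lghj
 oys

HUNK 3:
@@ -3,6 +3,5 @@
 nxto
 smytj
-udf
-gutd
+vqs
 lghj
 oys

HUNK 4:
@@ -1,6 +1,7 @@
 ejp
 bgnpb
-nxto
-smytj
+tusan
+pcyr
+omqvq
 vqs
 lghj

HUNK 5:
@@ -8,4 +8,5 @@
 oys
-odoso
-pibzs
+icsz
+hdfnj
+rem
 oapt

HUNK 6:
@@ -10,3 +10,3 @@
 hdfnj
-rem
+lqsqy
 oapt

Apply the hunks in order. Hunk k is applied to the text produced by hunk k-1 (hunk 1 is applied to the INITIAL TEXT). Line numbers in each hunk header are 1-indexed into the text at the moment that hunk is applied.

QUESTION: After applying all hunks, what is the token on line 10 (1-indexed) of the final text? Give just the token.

Answer: hdfnj

Derivation:
Hunk 1: at line 5 remove [sgy] add [akkz,bma] -> 12 lines: ejp bgnpb nxto smytj udf akkz bma lghj oys odoso pibzs oapt
Hunk 2: at line 4 remove [akkz,bma] add [gutd] -> 11 lines: ejp bgnpb nxto smytj udf gutd lghj oys odoso pibzs oapt
Hunk 3: at line 3 remove [udf,gutd] add [vqs] -> 10 lines: ejp bgnpb nxto smytj vqs lghj oys odoso pibzs oapt
Hunk 4: at line 1 remove [nxto,smytj] add [tusan,pcyr,omqvq] -> 11 lines: ejp bgnpb tusan pcyr omqvq vqs lghj oys odoso pibzs oapt
Hunk 5: at line 8 remove [odoso,pibzs] add [icsz,hdfnj,rem] -> 12 lines: ejp bgnpb tusan pcyr omqvq vqs lghj oys icsz hdfnj rem oapt
Hunk 6: at line 10 remove [rem] add [lqsqy] -> 12 lines: ejp bgnpb tusan pcyr omqvq vqs lghj oys icsz hdfnj lqsqy oapt
Final line 10: hdfnj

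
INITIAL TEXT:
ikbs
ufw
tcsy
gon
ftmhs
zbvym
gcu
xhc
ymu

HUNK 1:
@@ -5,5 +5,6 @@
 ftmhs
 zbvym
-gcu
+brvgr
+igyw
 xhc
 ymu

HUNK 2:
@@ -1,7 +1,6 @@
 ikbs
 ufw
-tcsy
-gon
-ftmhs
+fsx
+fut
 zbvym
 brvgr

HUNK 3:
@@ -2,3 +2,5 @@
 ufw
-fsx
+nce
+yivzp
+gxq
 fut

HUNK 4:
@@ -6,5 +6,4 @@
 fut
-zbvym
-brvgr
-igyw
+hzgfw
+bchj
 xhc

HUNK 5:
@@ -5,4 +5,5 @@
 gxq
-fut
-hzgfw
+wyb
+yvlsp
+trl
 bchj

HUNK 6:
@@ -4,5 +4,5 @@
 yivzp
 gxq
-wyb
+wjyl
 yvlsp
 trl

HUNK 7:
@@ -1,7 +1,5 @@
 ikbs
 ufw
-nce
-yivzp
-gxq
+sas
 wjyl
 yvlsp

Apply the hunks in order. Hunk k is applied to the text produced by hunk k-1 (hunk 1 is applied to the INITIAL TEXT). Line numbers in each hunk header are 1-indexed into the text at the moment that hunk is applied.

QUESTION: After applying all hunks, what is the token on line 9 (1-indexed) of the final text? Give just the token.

Hunk 1: at line 5 remove [gcu] add [brvgr,igyw] -> 10 lines: ikbs ufw tcsy gon ftmhs zbvym brvgr igyw xhc ymu
Hunk 2: at line 1 remove [tcsy,gon,ftmhs] add [fsx,fut] -> 9 lines: ikbs ufw fsx fut zbvym brvgr igyw xhc ymu
Hunk 3: at line 2 remove [fsx] add [nce,yivzp,gxq] -> 11 lines: ikbs ufw nce yivzp gxq fut zbvym brvgr igyw xhc ymu
Hunk 4: at line 6 remove [zbvym,brvgr,igyw] add [hzgfw,bchj] -> 10 lines: ikbs ufw nce yivzp gxq fut hzgfw bchj xhc ymu
Hunk 5: at line 5 remove [fut,hzgfw] add [wyb,yvlsp,trl] -> 11 lines: ikbs ufw nce yivzp gxq wyb yvlsp trl bchj xhc ymu
Hunk 6: at line 4 remove [wyb] add [wjyl] -> 11 lines: ikbs ufw nce yivzp gxq wjyl yvlsp trl bchj xhc ymu
Hunk 7: at line 1 remove [nce,yivzp,gxq] add [sas] -> 9 lines: ikbs ufw sas wjyl yvlsp trl bchj xhc ymu
Final line 9: ymu

Answer: ymu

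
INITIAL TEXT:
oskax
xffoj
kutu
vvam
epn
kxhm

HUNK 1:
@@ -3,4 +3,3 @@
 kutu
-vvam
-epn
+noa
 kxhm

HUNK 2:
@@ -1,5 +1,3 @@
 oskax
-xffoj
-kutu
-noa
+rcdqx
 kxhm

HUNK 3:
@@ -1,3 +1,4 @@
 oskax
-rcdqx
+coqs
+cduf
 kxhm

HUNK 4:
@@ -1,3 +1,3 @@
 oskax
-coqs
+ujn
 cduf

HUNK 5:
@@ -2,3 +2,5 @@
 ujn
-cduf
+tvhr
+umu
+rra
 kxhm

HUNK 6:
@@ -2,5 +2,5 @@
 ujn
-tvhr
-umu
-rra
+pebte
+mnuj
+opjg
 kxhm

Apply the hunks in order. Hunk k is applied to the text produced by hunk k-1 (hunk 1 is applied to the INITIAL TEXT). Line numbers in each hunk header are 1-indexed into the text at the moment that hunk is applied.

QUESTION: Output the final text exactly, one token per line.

Hunk 1: at line 3 remove [vvam,epn] add [noa] -> 5 lines: oskax xffoj kutu noa kxhm
Hunk 2: at line 1 remove [xffoj,kutu,noa] add [rcdqx] -> 3 lines: oskax rcdqx kxhm
Hunk 3: at line 1 remove [rcdqx] add [coqs,cduf] -> 4 lines: oskax coqs cduf kxhm
Hunk 4: at line 1 remove [coqs] add [ujn] -> 4 lines: oskax ujn cduf kxhm
Hunk 5: at line 2 remove [cduf] add [tvhr,umu,rra] -> 6 lines: oskax ujn tvhr umu rra kxhm
Hunk 6: at line 2 remove [tvhr,umu,rra] add [pebte,mnuj,opjg] -> 6 lines: oskax ujn pebte mnuj opjg kxhm

Answer: oskax
ujn
pebte
mnuj
opjg
kxhm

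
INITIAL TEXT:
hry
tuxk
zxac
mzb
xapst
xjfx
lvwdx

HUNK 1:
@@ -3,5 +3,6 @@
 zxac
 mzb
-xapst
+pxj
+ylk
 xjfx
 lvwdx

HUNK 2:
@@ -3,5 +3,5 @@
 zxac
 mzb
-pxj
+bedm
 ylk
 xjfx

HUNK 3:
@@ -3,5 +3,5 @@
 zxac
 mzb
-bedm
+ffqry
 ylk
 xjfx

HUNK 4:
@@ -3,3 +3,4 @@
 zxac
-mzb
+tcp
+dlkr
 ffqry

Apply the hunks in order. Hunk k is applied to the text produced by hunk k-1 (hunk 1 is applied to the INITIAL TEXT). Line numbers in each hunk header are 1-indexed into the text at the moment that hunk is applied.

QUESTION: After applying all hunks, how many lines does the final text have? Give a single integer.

Answer: 9

Derivation:
Hunk 1: at line 3 remove [xapst] add [pxj,ylk] -> 8 lines: hry tuxk zxac mzb pxj ylk xjfx lvwdx
Hunk 2: at line 3 remove [pxj] add [bedm] -> 8 lines: hry tuxk zxac mzb bedm ylk xjfx lvwdx
Hunk 3: at line 3 remove [bedm] add [ffqry] -> 8 lines: hry tuxk zxac mzb ffqry ylk xjfx lvwdx
Hunk 4: at line 3 remove [mzb] add [tcp,dlkr] -> 9 lines: hry tuxk zxac tcp dlkr ffqry ylk xjfx lvwdx
Final line count: 9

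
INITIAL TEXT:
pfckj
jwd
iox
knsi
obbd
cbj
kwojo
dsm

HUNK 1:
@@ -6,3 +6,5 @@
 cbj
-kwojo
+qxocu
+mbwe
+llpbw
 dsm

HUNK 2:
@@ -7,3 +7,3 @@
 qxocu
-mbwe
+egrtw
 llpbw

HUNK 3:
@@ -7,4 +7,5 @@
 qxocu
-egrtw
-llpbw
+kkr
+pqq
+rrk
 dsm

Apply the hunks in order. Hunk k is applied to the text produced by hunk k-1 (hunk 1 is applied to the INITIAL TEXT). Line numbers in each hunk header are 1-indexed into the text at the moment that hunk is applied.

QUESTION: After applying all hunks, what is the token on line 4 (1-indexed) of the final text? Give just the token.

Hunk 1: at line 6 remove [kwojo] add [qxocu,mbwe,llpbw] -> 10 lines: pfckj jwd iox knsi obbd cbj qxocu mbwe llpbw dsm
Hunk 2: at line 7 remove [mbwe] add [egrtw] -> 10 lines: pfckj jwd iox knsi obbd cbj qxocu egrtw llpbw dsm
Hunk 3: at line 7 remove [egrtw,llpbw] add [kkr,pqq,rrk] -> 11 lines: pfckj jwd iox knsi obbd cbj qxocu kkr pqq rrk dsm
Final line 4: knsi

Answer: knsi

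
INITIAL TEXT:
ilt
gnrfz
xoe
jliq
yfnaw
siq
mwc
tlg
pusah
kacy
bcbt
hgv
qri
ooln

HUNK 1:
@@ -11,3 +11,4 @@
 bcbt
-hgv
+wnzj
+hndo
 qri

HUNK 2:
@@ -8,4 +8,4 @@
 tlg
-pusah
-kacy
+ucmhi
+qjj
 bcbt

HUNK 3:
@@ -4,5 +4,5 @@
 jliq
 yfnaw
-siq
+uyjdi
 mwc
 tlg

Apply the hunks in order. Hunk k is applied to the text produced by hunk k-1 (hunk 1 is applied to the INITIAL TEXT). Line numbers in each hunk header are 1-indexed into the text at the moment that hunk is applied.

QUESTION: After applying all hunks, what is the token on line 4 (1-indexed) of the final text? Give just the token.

Hunk 1: at line 11 remove [hgv] add [wnzj,hndo] -> 15 lines: ilt gnrfz xoe jliq yfnaw siq mwc tlg pusah kacy bcbt wnzj hndo qri ooln
Hunk 2: at line 8 remove [pusah,kacy] add [ucmhi,qjj] -> 15 lines: ilt gnrfz xoe jliq yfnaw siq mwc tlg ucmhi qjj bcbt wnzj hndo qri ooln
Hunk 3: at line 4 remove [siq] add [uyjdi] -> 15 lines: ilt gnrfz xoe jliq yfnaw uyjdi mwc tlg ucmhi qjj bcbt wnzj hndo qri ooln
Final line 4: jliq

Answer: jliq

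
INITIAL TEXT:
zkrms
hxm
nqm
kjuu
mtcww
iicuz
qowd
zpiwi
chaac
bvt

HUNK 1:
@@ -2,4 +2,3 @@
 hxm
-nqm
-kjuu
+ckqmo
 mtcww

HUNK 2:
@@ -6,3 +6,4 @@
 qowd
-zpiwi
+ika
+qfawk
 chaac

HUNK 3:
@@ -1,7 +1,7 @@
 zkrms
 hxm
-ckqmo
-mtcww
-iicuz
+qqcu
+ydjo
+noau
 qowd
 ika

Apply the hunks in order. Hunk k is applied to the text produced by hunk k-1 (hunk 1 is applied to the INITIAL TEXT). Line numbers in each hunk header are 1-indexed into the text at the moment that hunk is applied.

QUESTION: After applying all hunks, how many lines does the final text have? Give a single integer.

Hunk 1: at line 2 remove [nqm,kjuu] add [ckqmo] -> 9 lines: zkrms hxm ckqmo mtcww iicuz qowd zpiwi chaac bvt
Hunk 2: at line 6 remove [zpiwi] add [ika,qfawk] -> 10 lines: zkrms hxm ckqmo mtcww iicuz qowd ika qfawk chaac bvt
Hunk 3: at line 1 remove [ckqmo,mtcww,iicuz] add [qqcu,ydjo,noau] -> 10 lines: zkrms hxm qqcu ydjo noau qowd ika qfawk chaac bvt
Final line count: 10

Answer: 10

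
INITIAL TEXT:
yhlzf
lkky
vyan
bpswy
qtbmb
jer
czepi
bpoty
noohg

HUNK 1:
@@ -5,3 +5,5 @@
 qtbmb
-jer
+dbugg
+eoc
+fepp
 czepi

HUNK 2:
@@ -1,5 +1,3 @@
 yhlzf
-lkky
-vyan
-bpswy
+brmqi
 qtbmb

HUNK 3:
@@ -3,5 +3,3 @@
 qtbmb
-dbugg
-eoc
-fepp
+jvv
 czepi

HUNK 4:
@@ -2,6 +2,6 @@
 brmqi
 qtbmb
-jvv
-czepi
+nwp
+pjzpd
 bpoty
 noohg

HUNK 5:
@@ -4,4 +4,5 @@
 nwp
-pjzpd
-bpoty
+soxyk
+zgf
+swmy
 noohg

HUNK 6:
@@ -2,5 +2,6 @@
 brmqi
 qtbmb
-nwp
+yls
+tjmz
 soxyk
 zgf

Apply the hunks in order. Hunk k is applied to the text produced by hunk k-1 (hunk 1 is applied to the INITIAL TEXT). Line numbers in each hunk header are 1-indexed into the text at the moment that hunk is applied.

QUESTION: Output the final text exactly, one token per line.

Hunk 1: at line 5 remove [jer] add [dbugg,eoc,fepp] -> 11 lines: yhlzf lkky vyan bpswy qtbmb dbugg eoc fepp czepi bpoty noohg
Hunk 2: at line 1 remove [lkky,vyan,bpswy] add [brmqi] -> 9 lines: yhlzf brmqi qtbmb dbugg eoc fepp czepi bpoty noohg
Hunk 3: at line 3 remove [dbugg,eoc,fepp] add [jvv] -> 7 lines: yhlzf brmqi qtbmb jvv czepi bpoty noohg
Hunk 4: at line 2 remove [jvv,czepi] add [nwp,pjzpd] -> 7 lines: yhlzf brmqi qtbmb nwp pjzpd bpoty noohg
Hunk 5: at line 4 remove [pjzpd,bpoty] add [soxyk,zgf,swmy] -> 8 lines: yhlzf brmqi qtbmb nwp soxyk zgf swmy noohg
Hunk 6: at line 2 remove [nwp] add [yls,tjmz] -> 9 lines: yhlzf brmqi qtbmb yls tjmz soxyk zgf swmy noohg

Answer: yhlzf
brmqi
qtbmb
yls
tjmz
soxyk
zgf
swmy
noohg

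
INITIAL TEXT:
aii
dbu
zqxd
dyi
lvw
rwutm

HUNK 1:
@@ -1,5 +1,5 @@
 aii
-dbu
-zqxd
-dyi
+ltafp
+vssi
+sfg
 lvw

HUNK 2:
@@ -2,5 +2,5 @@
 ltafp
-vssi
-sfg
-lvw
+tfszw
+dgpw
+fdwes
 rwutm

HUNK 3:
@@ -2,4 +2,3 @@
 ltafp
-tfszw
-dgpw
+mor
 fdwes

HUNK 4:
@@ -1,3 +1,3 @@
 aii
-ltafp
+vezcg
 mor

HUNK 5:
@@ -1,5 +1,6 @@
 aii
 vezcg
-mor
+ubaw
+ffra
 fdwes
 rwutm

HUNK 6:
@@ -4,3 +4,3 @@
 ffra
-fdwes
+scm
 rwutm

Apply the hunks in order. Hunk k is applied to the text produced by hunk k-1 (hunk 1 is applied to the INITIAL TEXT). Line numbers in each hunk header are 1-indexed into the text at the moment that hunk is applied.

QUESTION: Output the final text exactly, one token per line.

Answer: aii
vezcg
ubaw
ffra
scm
rwutm

Derivation:
Hunk 1: at line 1 remove [dbu,zqxd,dyi] add [ltafp,vssi,sfg] -> 6 lines: aii ltafp vssi sfg lvw rwutm
Hunk 2: at line 2 remove [vssi,sfg,lvw] add [tfszw,dgpw,fdwes] -> 6 lines: aii ltafp tfszw dgpw fdwes rwutm
Hunk 3: at line 2 remove [tfszw,dgpw] add [mor] -> 5 lines: aii ltafp mor fdwes rwutm
Hunk 4: at line 1 remove [ltafp] add [vezcg] -> 5 lines: aii vezcg mor fdwes rwutm
Hunk 5: at line 1 remove [mor] add [ubaw,ffra] -> 6 lines: aii vezcg ubaw ffra fdwes rwutm
Hunk 6: at line 4 remove [fdwes] add [scm] -> 6 lines: aii vezcg ubaw ffra scm rwutm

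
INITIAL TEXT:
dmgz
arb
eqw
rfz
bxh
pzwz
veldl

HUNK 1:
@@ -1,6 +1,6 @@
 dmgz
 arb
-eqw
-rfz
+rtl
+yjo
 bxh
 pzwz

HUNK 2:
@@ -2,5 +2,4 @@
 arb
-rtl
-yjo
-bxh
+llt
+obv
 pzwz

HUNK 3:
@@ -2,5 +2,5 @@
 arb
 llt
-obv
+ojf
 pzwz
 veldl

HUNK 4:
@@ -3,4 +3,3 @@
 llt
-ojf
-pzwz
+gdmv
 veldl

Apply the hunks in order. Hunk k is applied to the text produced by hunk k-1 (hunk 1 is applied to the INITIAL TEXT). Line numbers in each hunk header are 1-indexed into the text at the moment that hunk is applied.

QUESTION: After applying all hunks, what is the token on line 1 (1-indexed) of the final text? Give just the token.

Hunk 1: at line 1 remove [eqw,rfz] add [rtl,yjo] -> 7 lines: dmgz arb rtl yjo bxh pzwz veldl
Hunk 2: at line 2 remove [rtl,yjo,bxh] add [llt,obv] -> 6 lines: dmgz arb llt obv pzwz veldl
Hunk 3: at line 2 remove [obv] add [ojf] -> 6 lines: dmgz arb llt ojf pzwz veldl
Hunk 4: at line 3 remove [ojf,pzwz] add [gdmv] -> 5 lines: dmgz arb llt gdmv veldl
Final line 1: dmgz

Answer: dmgz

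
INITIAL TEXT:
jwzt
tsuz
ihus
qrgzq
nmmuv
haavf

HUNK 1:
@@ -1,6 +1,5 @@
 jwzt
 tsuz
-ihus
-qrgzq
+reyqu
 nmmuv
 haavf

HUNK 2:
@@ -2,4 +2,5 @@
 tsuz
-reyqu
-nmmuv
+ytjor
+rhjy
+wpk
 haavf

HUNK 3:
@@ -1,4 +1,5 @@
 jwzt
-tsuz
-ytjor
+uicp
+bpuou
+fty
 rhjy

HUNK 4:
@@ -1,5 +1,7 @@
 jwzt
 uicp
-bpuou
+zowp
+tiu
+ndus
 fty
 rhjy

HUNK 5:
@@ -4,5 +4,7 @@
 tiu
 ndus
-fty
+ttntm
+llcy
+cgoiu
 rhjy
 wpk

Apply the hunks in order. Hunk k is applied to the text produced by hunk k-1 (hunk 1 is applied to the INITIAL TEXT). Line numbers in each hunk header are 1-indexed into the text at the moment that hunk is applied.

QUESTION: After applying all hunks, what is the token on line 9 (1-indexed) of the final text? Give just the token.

Hunk 1: at line 1 remove [ihus,qrgzq] add [reyqu] -> 5 lines: jwzt tsuz reyqu nmmuv haavf
Hunk 2: at line 2 remove [reyqu,nmmuv] add [ytjor,rhjy,wpk] -> 6 lines: jwzt tsuz ytjor rhjy wpk haavf
Hunk 3: at line 1 remove [tsuz,ytjor] add [uicp,bpuou,fty] -> 7 lines: jwzt uicp bpuou fty rhjy wpk haavf
Hunk 4: at line 1 remove [bpuou] add [zowp,tiu,ndus] -> 9 lines: jwzt uicp zowp tiu ndus fty rhjy wpk haavf
Hunk 5: at line 4 remove [fty] add [ttntm,llcy,cgoiu] -> 11 lines: jwzt uicp zowp tiu ndus ttntm llcy cgoiu rhjy wpk haavf
Final line 9: rhjy

Answer: rhjy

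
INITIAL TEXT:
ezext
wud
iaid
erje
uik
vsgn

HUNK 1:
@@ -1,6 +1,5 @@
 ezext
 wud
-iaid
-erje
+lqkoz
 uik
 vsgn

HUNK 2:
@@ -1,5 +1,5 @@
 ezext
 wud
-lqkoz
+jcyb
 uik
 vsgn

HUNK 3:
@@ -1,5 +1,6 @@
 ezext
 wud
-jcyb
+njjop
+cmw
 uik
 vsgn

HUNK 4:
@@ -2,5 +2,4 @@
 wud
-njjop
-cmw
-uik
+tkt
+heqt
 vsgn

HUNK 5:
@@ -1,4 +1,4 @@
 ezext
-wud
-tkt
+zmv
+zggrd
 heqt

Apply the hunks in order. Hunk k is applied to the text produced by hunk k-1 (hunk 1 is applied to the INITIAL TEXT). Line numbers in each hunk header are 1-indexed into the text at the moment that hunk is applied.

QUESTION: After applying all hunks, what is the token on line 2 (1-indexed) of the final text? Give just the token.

Hunk 1: at line 1 remove [iaid,erje] add [lqkoz] -> 5 lines: ezext wud lqkoz uik vsgn
Hunk 2: at line 1 remove [lqkoz] add [jcyb] -> 5 lines: ezext wud jcyb uik vsgn
Hunk 3: at line 1 remove [jcyb] add [njjop,cmw] -> 6 lines: ezext wud njjop cmw uik vsgn
Hunk 4: at line 2 remove [njjop,cmw,uik] add [tkt,heqt] -> 5 lines: ezext wud tkt heqt vsgn
Hunk 5: at line 1 remove [wud,tkt] add [zmv,zggrd] -> 5 lines: ezext zmv zggrd heqt vsgn
Final line 2: zmv

Answer: zmv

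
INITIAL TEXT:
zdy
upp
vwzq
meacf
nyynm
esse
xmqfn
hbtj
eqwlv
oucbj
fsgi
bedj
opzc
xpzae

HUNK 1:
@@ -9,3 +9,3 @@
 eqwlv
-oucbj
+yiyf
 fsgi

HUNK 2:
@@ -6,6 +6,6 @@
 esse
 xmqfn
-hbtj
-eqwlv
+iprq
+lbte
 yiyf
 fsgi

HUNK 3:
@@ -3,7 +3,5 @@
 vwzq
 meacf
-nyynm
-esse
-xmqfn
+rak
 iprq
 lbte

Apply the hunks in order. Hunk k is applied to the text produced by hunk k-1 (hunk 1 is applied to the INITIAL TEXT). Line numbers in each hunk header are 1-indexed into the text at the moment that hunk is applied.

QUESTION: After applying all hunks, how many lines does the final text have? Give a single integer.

Hunk 1: at line 9 remove [oucbj] add [yiyf] -> 14 lines: zdy upp vwzq meacf nyynm esse xmqfn hbtj eqwlv yiyf fsgi bedj opzc xpzae
Hunk 2: at line 6 remove [hbtj,eqwlv] add [iprq,lbte] -> 14 lines: zdy upp vwzq meacf nyynm esse xmqfn iprq lbte yiyf fsgi bedj opzc xpzae
Hunk 3: at line 3 remove [nyynm,esse,xmqfn] add [rak] -> 12 lines: zdy upp vwzq meacf rak iprq lbte yiyf fsgi bedj opzc xpzae
Final line count: 12

Answer: 12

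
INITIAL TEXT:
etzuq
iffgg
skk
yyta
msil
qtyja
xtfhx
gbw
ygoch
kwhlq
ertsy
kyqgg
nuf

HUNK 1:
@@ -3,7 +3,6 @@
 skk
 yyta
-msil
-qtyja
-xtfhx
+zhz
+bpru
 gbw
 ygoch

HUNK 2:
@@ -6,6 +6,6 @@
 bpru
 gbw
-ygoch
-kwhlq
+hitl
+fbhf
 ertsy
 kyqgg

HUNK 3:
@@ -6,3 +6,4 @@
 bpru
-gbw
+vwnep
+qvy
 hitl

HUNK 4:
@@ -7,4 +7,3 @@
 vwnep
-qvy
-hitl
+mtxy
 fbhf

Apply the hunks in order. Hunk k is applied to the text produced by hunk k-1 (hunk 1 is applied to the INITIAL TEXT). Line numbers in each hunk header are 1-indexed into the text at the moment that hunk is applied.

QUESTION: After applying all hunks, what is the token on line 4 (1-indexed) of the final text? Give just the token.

Hunk 1: at line 3 remove [msil,qtyja,xtfhx] add [zhz,bpru] -> 12 lines: etzuq iffgg skk yyta zhz bpru gbw ygoch kwhlq ertsy kyqgg nuf
Hunk 2: at line 6 remove [ygoch,kwhlq] add [hitl,fbhf] -> 12 lines: etzuq iffgg skk yyta zhz bpru gbw hitl fbhf ertsy kyqgg nuf
Hunk 3: at line 6 remove [gbw] add [vwnep,qvy] -> 13 lines: etzuq iffgg skk yyta zhz bpru vwnep qvy hitl fbhf ertsy kyqgg nuf
Hunk 4: at line 7 remove [qvy,hitl] add [mtxy] -> 12 lines: etzuq iffgg skk yyta zhz bpru vwnep mtxy fbhf ertsy kyqgg nuf
Final line 4: yyta

Answer: yyta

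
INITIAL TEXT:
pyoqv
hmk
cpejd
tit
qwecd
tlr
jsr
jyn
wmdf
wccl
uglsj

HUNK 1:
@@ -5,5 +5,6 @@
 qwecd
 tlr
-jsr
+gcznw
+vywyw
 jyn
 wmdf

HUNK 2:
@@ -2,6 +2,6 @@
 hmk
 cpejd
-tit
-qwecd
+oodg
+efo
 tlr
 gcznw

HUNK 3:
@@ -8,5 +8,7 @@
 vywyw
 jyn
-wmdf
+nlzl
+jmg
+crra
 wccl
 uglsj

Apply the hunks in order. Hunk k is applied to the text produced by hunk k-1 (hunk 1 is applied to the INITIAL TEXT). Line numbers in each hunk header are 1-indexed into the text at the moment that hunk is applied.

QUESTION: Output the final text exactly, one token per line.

Hunk 1: at line 5 remove [jsr] add [gcznw,vywyw] -> 12 lines: pyoqv hmk cpejd tit qwecd tlr gcznw vywyw jyn wmdf wccl uglsj
Hunk 2: at line 2 remove [tit,qwecd] add [oodg,efo] -> 12 lines: pyoqv hmk cpejd oodg efo tlr gcznw vywyw jyn wmdf wccl uglsj
Hunk 3: at line 8 remove [wmdf] add [nlzl,jmg,crra] -> 14 lines: pyoqv hmk cpejd oodg efo tlr gcznw vywyw jyn nlzl jmg crra wccl uglsj

Answer: pyoqv
hmk
cpejd
oodg
efo
tlr
gcznw
vywyw
jyn
nlzl
jmg
crra
wccl
uglsj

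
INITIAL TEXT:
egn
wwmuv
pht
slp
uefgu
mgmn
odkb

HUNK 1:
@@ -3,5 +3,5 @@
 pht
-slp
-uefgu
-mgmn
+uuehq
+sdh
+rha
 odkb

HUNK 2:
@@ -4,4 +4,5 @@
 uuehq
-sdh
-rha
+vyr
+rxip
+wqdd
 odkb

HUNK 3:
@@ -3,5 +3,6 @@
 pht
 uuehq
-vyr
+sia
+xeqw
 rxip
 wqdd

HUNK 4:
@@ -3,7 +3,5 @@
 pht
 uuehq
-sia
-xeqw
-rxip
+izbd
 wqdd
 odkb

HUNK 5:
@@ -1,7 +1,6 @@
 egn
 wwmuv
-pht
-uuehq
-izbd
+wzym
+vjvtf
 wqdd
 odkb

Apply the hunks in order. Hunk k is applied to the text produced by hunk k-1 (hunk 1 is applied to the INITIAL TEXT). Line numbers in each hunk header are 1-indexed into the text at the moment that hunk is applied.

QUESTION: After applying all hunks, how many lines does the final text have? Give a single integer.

Answer: 6

Derivation:
Hunk 1: at line 3 remove [slp,uefgu,mgmn] add [uuehq,sdh,rha] -> 7 lines: egn wwmuv pht uuehq sdh rha odkb
Hunk 2: at line 4 remove [sdh,rha] add [vyr,rxip,wqdd] -> 8 lines: egn wwmuv pht uuehq vyr rxip wqdd odkb
Hunk 3: at line 3 remove [vyr] add [sia,xeqw] -> 9 lines: egn wwmuv pht uuehq sia xeqw rxip wqdd odkb
Hunk 4: at line 3 remove [sia,xeqw,rxip] add [izbd] -> 7 lines: egn wwmuv pht uuehq izbd wqdd odkb
Hunk 5: at line 1 remove [pht,uuehq,izbd] add [wzym,vjvtf] -> 6 lines: egn wwmuv wzym vjvtf wqdd odkb
Final line count: 6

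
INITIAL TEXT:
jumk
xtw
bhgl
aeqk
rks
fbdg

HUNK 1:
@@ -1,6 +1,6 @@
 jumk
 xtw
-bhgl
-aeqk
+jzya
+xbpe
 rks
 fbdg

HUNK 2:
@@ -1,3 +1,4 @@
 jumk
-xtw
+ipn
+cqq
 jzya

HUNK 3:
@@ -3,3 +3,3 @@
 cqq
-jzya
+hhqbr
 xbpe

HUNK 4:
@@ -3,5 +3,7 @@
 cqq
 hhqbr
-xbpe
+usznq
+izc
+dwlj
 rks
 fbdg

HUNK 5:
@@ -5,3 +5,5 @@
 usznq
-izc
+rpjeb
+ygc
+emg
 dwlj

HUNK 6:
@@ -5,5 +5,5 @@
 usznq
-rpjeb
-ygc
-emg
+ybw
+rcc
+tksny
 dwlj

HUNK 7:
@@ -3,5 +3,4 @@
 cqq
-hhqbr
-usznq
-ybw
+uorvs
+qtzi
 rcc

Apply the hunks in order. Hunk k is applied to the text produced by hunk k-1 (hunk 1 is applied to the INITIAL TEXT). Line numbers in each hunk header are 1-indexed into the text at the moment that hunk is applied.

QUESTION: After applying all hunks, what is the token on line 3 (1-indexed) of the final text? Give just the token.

Answer: cqq

Derivation:
Hunk 1: at line 1 remove [bhgl,aeqk] add [jzya,xbpe] -> 6 lines: jumk xtw jzya xbpe rks fbdg
Hunk 2: at line 1 remove [xtw] add [ipn,cqq] -> 7 lines: jumk ipn cqq jzya xbpe rks fbdg
Hunk 3: at line 3 remove [jzya] add [hhqbr] -> 7 lines: jumk ipn cqq hhqbr xbpe rks fbdg
Hunk 4: at line 3 remove [xbpe] add [usznq,izc,dwlj] -> 9 lines: jumk ipn cqq hhqbr usznq izc dwlj rks fbdg
Hunk 5: at line 5 remove [izc] add [rpjeb,ygc,emg] -> 11 lines: jumk ipn cqq hhqbr usznq rpjeb ygc emg dwlj rks fbdg
Hunk 6: at line 5 remove [rpjeb,ygc,emg] add [ybw,rcc,tksny] -> 11 lines: jumk ipn cqq hhqbr usznq ybw rcc tksny dwlj rks fbdg
Hunk 7: at line 3 remove [hhqbr,usznq,ybw] add [uorvs,qtzi] -> 10 lines: jumk ipn cqq uorvs qtzi rcc tksny dwlj rks fbdg
Final line 3: cqq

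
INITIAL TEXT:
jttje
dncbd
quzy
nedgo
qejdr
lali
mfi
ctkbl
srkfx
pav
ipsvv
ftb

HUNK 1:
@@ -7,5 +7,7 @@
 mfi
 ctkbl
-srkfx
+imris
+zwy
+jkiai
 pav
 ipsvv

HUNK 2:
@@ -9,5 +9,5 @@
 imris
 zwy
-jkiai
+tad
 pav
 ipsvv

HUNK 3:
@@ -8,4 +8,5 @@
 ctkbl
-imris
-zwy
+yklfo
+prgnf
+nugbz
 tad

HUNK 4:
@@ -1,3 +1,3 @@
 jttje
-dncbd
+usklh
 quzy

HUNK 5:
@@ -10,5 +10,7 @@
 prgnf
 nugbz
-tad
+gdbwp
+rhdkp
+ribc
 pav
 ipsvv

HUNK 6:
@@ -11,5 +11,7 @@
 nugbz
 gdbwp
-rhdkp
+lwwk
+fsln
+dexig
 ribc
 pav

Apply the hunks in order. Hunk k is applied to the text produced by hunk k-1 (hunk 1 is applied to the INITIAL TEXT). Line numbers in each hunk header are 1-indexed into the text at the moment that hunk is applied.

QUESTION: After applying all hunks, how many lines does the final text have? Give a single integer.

Answer: 19

Derivation:
Hunk 1: at line 7 remove [srkfx] add [imris,zwy,jkiai] -> 14 lines: jttje dncbd quzy nedgo qejdr lali mfi ctkbl imris zwy jkiai pav ipsvv ftb
Hunk 2: at line 9 remove [jkiai] add [tad] -> 14 lines: jttje dncbd quzy nedgo qejdr lali mfi ctkbl imris zwy tad pav ipsvv ftb
Hunk 3: at line 8 remove [imris,zwy] add [yklfo,prgnf,nugbz] -> 15 lines: jttje dncbd quzy nedgo qejdr lali mfi ctkbl yklfo prgnf nugbz tad pav ipsvv ftb
Hunk 4: at line 1 remove [dncbd] add [usklh] -> 15 lines: jttje usklh quzy nedgo qejdr lali mfi ctkbl yklfo prgnf nugbz tad pav ipsvv ftb
Hunk 5: at line 10 remove [tad] add [gdbwp,rhdkp,ribc] -> 17 lines: jttje usklh quzy nedgo qejdr lali mfi ctkbl yklfo prgnf nugbz gdbwp rhdkp ribc pav ipsvv ftb
Hunk 6: at line 11 remove [rhdkp] add [lwwk,fsln,dexig] -> 19 lines: jttje usklh quzy nedgo qejdr lali mfi ctkbl yklfo prgnf nugbz gdbwp lwwk fsln dexig ribc pav ipsvv ftb
Final line count: 19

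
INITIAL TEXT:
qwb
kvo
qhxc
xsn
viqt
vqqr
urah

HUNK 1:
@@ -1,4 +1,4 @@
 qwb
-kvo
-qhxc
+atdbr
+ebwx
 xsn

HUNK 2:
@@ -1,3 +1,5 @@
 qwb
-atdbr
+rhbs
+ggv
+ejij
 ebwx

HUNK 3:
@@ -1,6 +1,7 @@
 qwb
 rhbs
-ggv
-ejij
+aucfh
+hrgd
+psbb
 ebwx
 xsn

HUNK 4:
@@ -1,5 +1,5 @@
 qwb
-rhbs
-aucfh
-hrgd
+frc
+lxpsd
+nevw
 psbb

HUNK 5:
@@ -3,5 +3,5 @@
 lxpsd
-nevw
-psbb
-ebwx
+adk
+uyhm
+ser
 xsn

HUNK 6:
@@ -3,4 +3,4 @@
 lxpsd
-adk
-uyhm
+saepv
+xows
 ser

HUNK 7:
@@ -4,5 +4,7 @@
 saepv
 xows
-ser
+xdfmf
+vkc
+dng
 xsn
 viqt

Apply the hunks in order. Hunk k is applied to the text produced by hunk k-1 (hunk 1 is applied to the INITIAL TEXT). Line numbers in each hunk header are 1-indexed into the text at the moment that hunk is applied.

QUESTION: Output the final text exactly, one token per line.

Hunk 1: at line 1 remove [kvo,qhxc] add [atdbr,ebwx] -> 7 lines: qwb atdbr ebwx xsn viqt vqqr urah
Hunk 2: at line 1 remove [atdbr] add [rhbs,ggv,ejij] -> 9 lines: qwb rhbs ggv ejij ebwx xsn viqt vqqr urah
Hunk 3: at line 1 remove [ggv,ejij] add [aucfh,hrgd,psbb] -> 10 lines: qwb rhbs aucfh hrgd psbb ebwx xsn viqt vqqr urah
Hunk 4: at line 1 remove [rhbs,aucfh,hrgd] add [frc,lxpsd,nevw] -> 10 lines: qwb frc lxpsd nevw psbb ebwx xsn viqt vqqr urah
Hunk 5: at line 3 remove [nevw,psbb,ebwx] add [adk,uyhm,ser] -> 10 lines: qwb frc lxpsd adk uyhm ser xsn viqt vqqr urah
Hunk 6: at line 3 remove [adk,uyhm] add [saepv,xows] -> 10 lines: qwb frc lxpsd saepv xows ser xsn viqt vqqr urah
Hunk 7: at line 4 remove [ser] add [xdfmf,vkc,dng] -> 12 lines: qwb frc lxpsd saepv xows xdfmf vkc dng xsn viqt vqqr urah

Answer: qwb
frc
lxpsd
saepv
xows
xdfmf
vkc
dng
xsn
viqt
vqqr
urah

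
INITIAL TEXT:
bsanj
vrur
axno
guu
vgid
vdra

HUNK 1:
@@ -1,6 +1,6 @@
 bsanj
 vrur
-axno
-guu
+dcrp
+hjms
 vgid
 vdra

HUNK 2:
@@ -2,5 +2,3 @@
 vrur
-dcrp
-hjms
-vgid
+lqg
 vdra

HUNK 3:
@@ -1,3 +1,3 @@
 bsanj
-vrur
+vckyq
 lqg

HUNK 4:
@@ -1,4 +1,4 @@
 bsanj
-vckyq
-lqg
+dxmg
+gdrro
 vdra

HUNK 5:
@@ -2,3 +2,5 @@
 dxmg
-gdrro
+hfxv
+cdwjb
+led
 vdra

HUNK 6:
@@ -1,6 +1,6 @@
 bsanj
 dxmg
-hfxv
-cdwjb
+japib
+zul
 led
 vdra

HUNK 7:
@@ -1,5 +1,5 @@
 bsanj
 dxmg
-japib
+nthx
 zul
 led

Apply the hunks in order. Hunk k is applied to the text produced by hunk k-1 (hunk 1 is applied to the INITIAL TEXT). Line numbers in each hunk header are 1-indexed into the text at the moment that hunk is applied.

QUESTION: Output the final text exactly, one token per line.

Hunk 1: at line 1 remove [axno,guu] add [dcrp,hjms] -> 6 lines: bsanj vrur dcrp hjms vgid vdra
Hunk 2: at line 2 remove [dcrp,hjms,vgid] add [lqg] -> 4 lines: bsanj vrur lqg vdra
Hunk 3: at line 1 remove [vrur] add [vckyq] -> 4 lines: bsanj vckyq lqg vdra
Hunk 4: at line 1 remove [vckyq,lqg] add [dxmg,gdrro] -> 4 lines: bsanj dxmg gdrro vdra
Hunk 5: at line 2 remove [gdrro] add [hfxv,cdwjb,led] -> 6 lines: bsanj dxmg hfxv cdwjb led vdra
Hunk 6: at line 1 remove [hfxv,cdwjb] add [japib,zul] -> 6 lines: bsanj dxmg japib zul led vdra
Hunk 7: at line 1 remove [japib] add [nthx] -> 6 lines: bsanj dxmg nthx zul led vdra

Answer: bsanj
dxmg
nthx
zul
led
vdra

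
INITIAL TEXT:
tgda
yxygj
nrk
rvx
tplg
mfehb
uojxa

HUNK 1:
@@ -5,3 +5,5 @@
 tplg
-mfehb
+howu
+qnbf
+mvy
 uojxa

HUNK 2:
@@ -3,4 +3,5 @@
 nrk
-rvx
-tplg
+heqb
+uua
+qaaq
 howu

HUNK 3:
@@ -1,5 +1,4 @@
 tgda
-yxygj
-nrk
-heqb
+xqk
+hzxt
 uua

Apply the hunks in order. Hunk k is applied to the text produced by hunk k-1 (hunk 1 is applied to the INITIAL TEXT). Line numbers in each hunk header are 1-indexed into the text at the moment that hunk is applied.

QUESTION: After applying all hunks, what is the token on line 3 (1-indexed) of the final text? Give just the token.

Answer: hzxt

Derivation:
Hunk 1: at line 5 remove [mfehb] add [howu,qnbf,mvy] -> 9 lines: tgda yxygj nrk rvx tplg howu qnbf mvy uojxa
Hunk 2: at line 3 remove [rvx,tplg] add [heqb,uua,qaaq] -> 10 lines: tgda yxygj nrk heqb uua qaaq howu qnbf mvy uojxa
Hunk 3: at line 1 remove [yxygj,nrk,heqb] add [xqk,hzxt] -> 9 lines: tgda xqk hzxt uua qaaq howu qnbf mvy uojxa
Final line 3: hzxt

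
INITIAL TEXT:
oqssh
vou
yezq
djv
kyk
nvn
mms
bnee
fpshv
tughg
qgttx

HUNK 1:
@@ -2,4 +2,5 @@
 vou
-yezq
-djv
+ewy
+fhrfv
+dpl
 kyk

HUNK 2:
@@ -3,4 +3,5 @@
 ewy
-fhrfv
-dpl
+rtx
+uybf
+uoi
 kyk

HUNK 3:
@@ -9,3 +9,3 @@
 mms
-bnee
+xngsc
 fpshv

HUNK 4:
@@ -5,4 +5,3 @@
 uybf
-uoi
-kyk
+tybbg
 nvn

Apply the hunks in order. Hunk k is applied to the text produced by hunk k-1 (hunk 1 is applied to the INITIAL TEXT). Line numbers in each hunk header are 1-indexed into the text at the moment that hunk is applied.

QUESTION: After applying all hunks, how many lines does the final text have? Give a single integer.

Hunk 1: at line 2 remove [yezq,djv] add [ewy,fhrfv,dpl] -> 12 lines: oqssh vou ewy fhrfv dpl kyk nvn mms bnee fpshv tughg qgttx
Hunk 2: at line 3 remove [fhrfv,dpl] add [rtx,uybf,uoi] -> 13 lines: oqssh vou ewy rtx uybf uoi kyk nvn mms bnee fpshv tughg qgttx
Hunk 3: at line 9 remove [bnee] add [xngsc] -> 13 lines: oqssh vou ewy rtx uybf uoi kyk nvn mms xngsc fpshv tughg qgttx
Hunk 4: at line 5 remove [uoi,kyk] add [tybbg] -> 12 lines: oqssh vou ewy rtx uybf tybbg nvn mms xngsc fpshv tughg qgttx
Final line count: 12

Answer: 12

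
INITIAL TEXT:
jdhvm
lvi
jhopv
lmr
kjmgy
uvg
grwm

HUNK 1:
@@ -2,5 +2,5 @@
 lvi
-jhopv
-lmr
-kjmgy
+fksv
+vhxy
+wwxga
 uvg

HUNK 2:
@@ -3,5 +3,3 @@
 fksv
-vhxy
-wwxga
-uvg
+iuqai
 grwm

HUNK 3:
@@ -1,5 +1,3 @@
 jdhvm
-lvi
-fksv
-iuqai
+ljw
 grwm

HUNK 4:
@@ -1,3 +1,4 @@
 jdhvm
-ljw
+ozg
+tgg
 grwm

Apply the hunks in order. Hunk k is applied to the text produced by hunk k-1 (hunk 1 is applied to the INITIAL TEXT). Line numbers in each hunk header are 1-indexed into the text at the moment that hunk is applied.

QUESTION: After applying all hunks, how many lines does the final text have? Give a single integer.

Hunk 1: at line 2 remove [jhopv,lmr,kjmgy] add [fksv,vhxy,wwxga] -> 7 lines: jdhvm lvi fksv vhxy wwxga uvg grwm
Hunk 2: at line 3 remove [vhxy,wwxga,uvg] add [iuqai] -> 5 lines: jdhvm lvi fksv iuqai grwm
Hunk 3: at line 1 remove [lvi,fksv,iuqai] add [ljw] -> 3 lines: jdhvm ljw grwm
Hunk 4: at line 1 remove [ljw] add [ozg,tgg] -> 4 lines: jdhvm ozg tgg grwm
Final line count: 4

Answer: 4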